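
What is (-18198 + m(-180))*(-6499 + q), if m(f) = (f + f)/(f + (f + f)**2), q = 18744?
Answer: -160218037180/719 ≈ -2.2283e+8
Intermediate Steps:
m(f) = 2*f/(f + 4*f**2) (m(f) = (2*f)/(f + (2*f)**2) = (2*f)/(f + 4*f**2) = 2*f/(f + 4*f**2))
(-18198 + m(-180))*(-6499 + q) = (-18198 + 2/(1 + 4*(-180)))*(-6499 + 18744) = (-18198 + 2/(1 - 720))*12245 = (-18198 + 2/(-719))*12245 = (-18198 + 2*(-1/719))*12245 = (-18198 - 2/719)*12245 = -13084364/719*12245 = -160218037180/719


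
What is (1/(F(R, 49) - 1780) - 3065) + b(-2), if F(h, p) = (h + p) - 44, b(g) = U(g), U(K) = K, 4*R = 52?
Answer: -5404055/1762 ≈ -3067.0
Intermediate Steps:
R = 13 (R = (1/4)*52 = 13)
b(g) = g
F(h, p) = -44 + h + p
(1/(F(R, 49) - 1780) - 3065) + b(-2) = (1/((-44 + 13 + 49) - 1780) - 3065) - 2 = (1/(18 - 1780) - 3065) - 2 = (1/(-1762) - 3065) - 2 = (-1/1762 - 3065) - 2 = -5400531/1762 - 2 = -5404055/1762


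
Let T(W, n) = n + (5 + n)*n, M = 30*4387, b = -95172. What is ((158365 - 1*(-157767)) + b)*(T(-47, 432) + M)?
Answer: 70889712960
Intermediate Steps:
M = 131610
T(W, n) = n + n*(5 + n)
((158365 - 1*(-157767)) + b)*(T(-47, 432) + M) = ((158365 - 1*(-157767)) - 95172)*(432*(6 + 432) + 131610) = ((158365 + 157767) - 95172)*(432*438 + 131610) = (316132 - 95172)*(189216 + 131610) = 220960*320826 = 70889712960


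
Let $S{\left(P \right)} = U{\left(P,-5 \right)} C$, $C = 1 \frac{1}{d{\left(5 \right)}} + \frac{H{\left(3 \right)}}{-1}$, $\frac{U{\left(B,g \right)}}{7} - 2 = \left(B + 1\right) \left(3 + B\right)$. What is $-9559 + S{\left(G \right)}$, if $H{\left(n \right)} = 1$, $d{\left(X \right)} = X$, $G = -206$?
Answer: $- \frac{1213071}{5} \approx -2.4261 \cdot 10^{5}$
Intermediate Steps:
$U{\left(B,g \right)} = 14 + 7 \left(1 + B\right) \left(3 + B\right)$ ($U{\left(B,g \right)} = 14 + 7 \left(B + 1\right) \left(3 + B\right) = 14 + 7 \left(1 + B\right) \left(3 + B\right)$)
$C = - \frac{4}{5}$ ($C = 1 \cdot \frac{1}{5} + 1 \frac{1}{-1} = 1 \cdot \frac{1}{5} + 1 \left(-1\right) = \frac{1}{5} - 1 = - \frac{4}{5} \approx -0.8$)
$S{\left(P \right)} = -28 - \frac{112 P}{5} - \frac{28 P^{2}}{5}$ ($S{\left(P \right)} = \left(35 + 7 P^{2} + 28 P\right) \left(- \frac{4}{5}\right) = -28 - \frac{112 P}{5} - \frac{28 P^{2}}{5}$)
$-9559 + S{\left(G \right)} = -9559 - \left(- \frac{22932}{5} + \frac{1188208}{5}\right) = -9559 - \frac{1165276}{5} = - \frac{1213071}{5}$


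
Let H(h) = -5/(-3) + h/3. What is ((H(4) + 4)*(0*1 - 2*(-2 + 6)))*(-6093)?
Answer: 341208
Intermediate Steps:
H(h) = 5/3 + h/3 (H(h) = -5*(-⅓) + h*(⅓) = 5/3 + h/3)
((H(4) + 4)*(0*1 - 2*(-2 + 6)))*(-6093) = (((5/3 + (⅓)*4) + 4)*(0*1 - 2*(-2 + 6)))*(-6093) = (((5/3 + 4/3) + 4)*(0 - 2*4))*(-6093) = ((3 + 4)*(0 - 8))*(-6093) = (7*(-8))*(-6093) = -56*(-6093) = 341208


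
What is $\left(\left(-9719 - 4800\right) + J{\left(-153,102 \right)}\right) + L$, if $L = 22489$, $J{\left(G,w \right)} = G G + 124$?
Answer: $31503$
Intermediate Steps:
$J{\left(G,w \right)} = 124 + G^{2}$ ($J{\left(G,w \right)} = G^{2} + 124 = 124 + G^{2}$)
$\left(\left(-9719 - 4800\right) + J{\left(-153,102 \right)}\right) + L = \left(\left(-9719 - 4800\right) + \left(124 + \left(-153\right)^{2}\right)\right) + 22489 = \left(-14519 + \left(124 + 23409\right)\right) + 22489 = \left(-14519 + 23533\right) + 22489 = 9014 + 22489 = 31503$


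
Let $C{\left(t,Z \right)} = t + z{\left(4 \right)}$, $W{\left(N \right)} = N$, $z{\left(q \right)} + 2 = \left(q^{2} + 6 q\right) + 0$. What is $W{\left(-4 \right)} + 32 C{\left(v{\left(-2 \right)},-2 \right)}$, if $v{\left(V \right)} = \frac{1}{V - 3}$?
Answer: $\frac{6028}{5} \approx 1205.6$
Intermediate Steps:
$z{\left(q \right)} = -2 + q^{2} + 6 q$ ($z{\left(q \right)} = -2 + \left(\left(q^{2} + 6 q\right) + 0\right) = -2 + \left(q^{2} + 6 q\right) = -2 + q^{2} + 6 q$)
$v{\left(V \right)} = \frac{1}{-3 + V}$
$C{\left(t,Z \right)} = 38 + t$ ($C{\left(t,Z \right)} = t + \left(-2 + 4^{2} + 6 \cdot 4\right) = t + \left(-2 + 16 + 24\right) = t + 38 = 38 + t$)
$W{\left(-4 \right)} + 32 C{\left(v{\left(-2 \right)},-2 \right)} = -4 + 32 \left(38 + \frac{1}{-3 - 2}\right) = -4 + 32 \left(38 + \frac{1}{-5}\right) = -4 + 32 \left(38 - \frac{1}{5}\right) = -4 + 32 \cdot \frac{189}{5} = -4 + \frac{6048}{5} = \frac{6028}{5}$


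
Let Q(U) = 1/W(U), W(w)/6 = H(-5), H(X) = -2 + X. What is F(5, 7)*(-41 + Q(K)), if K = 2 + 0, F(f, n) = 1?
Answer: -1723/42 ≈ -41.024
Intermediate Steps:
K = 2
W(w) = -42 (W(w) = 6*(-2 - 5) = 6*(-7) = -42)
Q(U) = -1/42 (Q(U) = 1/(-42) = -1/42)
F(5, 7)*(-41 + Q(K)) = 1*(-41 - 1/42) = 1*(-1723/42) = -1723/42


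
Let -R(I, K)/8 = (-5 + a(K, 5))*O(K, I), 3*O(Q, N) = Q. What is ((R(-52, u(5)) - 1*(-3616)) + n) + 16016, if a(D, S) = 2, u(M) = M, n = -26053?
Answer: -6381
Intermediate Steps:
O(Q, N) = Q/3
R(I, K) = 8*K (R(I, K) = -8*(-5 + 2)*K/3 = -(-24)*K/3 = -(-8)*K = 8*K)
((R(-52, u(5)) - 1*(-3616)) + n) + 16016 = ((8*5 - 1*(-3616)) - 26053) + 16016 = ((40 + 3616) - 26053) + 16016 = (3656 - 26053) + 16016 = -22397 + 16016 = -6381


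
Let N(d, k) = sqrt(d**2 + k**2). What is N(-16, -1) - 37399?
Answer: -37399 + sqrt(257) ≈ -37383.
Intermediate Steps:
N(-16, -1) - 37399 = sqrt((-16)**2 + (-1)**2) - 37399 = sqrt(256 + 1) - 37399 = sqrt(257) - 37399 = -37399 + sqrt(257)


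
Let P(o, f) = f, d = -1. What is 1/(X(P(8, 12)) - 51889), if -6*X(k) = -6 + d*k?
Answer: -1/51886 ≈ -1.9273e-5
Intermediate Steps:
X(k) = 1 + k/6 (X(k) = -(-6 - k)/6 = 1 + k/6)
1/(X(P(8, 12)) - 51889) = 1/((1 + (⅙)*12) - 51889) = 1/((1 + 2) - 51889) = 1/(3 - 51889) = 1/(-51886) = -1/51886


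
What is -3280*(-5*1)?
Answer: 16400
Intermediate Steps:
-3280*(-5*1) = -(-16400) = -3280*(-5) = 16400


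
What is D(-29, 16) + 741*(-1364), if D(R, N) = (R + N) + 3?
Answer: -1010734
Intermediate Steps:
D(R, N) = 3 + N + R (D(R, N) = (N + R) + 3 = 3 + N + R)
D(-29, 16) + 741*(-1364) = (3 + 16 - 29) + 741*(-1364) = -10 - 1010724 = -1010734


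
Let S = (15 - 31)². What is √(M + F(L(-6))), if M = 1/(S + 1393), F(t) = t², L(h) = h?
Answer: √97892885/1649 ≈ 6.0001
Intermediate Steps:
S = 256 (S = (-16)² = 256)
M = 1/1649 (M = 1/(256 + 1393) = 1/1649 ≈ 0.00060643)
√(M + F(L(-6))) = √(1/1649 + (-6)²) = √(1/1649 + 36) = √(59365/1649) = √97892885/1649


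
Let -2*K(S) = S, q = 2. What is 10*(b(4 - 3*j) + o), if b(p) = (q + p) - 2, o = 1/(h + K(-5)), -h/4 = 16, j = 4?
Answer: -9860/123 ≈ -80.163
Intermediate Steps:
K(S) = -S/2
h = -64 (h = -4*16 = -64)
o = -2/123 (o = 1/(-64 - ½*(-5)) = 1/(-64 + 5/2) = 1/(-123/2) = -2/123 ≈ -0.016260)
b(p) = p (b(p) = (2 + p) - 2 = p)
10*(b(4 - 3*j) + o) = 10*((4 - 3*4) - 2/123) = 10*((4 - 12) - 2/123) = 10*(-8 - 2/123) = 10*(-986/123) = -9860/123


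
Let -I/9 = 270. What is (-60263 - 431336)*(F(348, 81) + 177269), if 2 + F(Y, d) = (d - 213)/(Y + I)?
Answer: -30239075951929/347 ≈ -8.7144e+10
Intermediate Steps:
I = -2430 (I = -9*270 = -2430)
F(Y, d) = -2 + (-213 + d)/(-2430 + Y) (F(Y, d) = -2 + (d - 213)/(Y - 2430) = -2 + (-213 + d)/(-2430 + Y))
(-60263 - 431336)*(F(348, 81) + 177269) = (-60263 - 431336)*((4647 + 81 - 2*348)/(-2430 + 348) + 177269) = -491599*((4647 + 81 - 696)/(-2082) + 177269) = -491599*(-1/2082*4032 + 177269) = -491599*(-672/347 + 177269) = -491599*61511671/347 = -30239075951929/347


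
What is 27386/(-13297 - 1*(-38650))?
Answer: 27386/25353 ≈ 1.0802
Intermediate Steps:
27386/(-13297 - 1*(-38650)) = 27386/(-13297 + 38650) = 27386/25353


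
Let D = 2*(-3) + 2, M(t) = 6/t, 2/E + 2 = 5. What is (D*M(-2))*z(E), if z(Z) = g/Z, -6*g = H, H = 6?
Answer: -18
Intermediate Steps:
E = ⅔ (E = 2/(-2 + 5) = 2/3 = 2*(⅓) = ⅔ ≈ 0.66667)
g = -1 (g = -⅙*6 = -1)
D = -4 (D = -6 + 2 = -4)
z(Z) = -1/Z
(D*M(-2))*z(E) = (-24/(-2))*(-1/⅔) = (-24*(-1)/2)*(-1*3/2) = -4*(-3)*(-3/2) = 12*(-3/2) = -18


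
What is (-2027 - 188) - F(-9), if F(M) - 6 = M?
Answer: -2212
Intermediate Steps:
F(M) = 6 + M
(-2027 - 188) - F(-9) = (-2027 - 188) - (6 - 9) = -2215 - 1*(-3) = -2215 + 3 = -2212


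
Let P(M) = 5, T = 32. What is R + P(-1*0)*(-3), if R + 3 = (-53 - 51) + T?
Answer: -90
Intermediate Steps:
R = -75 (R = -3 + ((-53 - 51) + 32) = -3 + (-104 + 32) = -3 - 72 = -75)
R + P(-1*0)*(-3) = -75 + 5*(-3) = -75 - 15 = -90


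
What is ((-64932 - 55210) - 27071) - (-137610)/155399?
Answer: -22876615377/155399 ≈ -1.4721e+5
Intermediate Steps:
((-64932 - 55210) - 27071) - (-137610)/155399 = (-120142 - 27071) - (-137610)/155399 = -147213 - 1*(-137610/155399) = -147213 + 137610/155399 = -22876615377/155399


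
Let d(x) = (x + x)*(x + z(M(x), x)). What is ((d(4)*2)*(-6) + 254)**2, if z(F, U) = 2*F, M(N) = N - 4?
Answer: 16900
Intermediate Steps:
M(N) = -4 + N
d(x) = 2*x*(-8 + 3*x) (d(x) = (x + x)*(x + 2*(-4 + x)) = (2*x)*(x + (-8 + 2*x)) = (2*x)*(-8 + 3*x) = 2*x*(-8 + 3*x))
((d(4)*2)*(-6) + 254)**2 = (((2*4*(-8 + 3*4))*2)*(-6) + 254)**2 = (((2*4*(-8 + 12))*2)*(-6) + 254)**2 = (((2*4*4)*2)*(-6) + 254)**2 = ((32*2)*(-6) + 254)**2 = (64*(-6) + 254)**2 = (-384 + 254)**2 = (-130)**2 = 16900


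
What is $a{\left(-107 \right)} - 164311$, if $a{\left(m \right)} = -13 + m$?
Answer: $-164431$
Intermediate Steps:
$a{\left(-107 \right)} - 164311 = \left(-13 - 107\right) - 164311 = -120 - 164311 = -164431$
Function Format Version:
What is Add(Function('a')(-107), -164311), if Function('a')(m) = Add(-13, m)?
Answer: -164431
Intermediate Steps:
Add(Function('a')(-107), -164311) = Add(Add(-13, -107), -164311) = Add(-120, -164311) = -164431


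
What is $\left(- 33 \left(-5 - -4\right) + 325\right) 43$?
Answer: $15394$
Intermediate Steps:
$\left(- 33 \left(-5 - -4\right) + 325\right) 43 = \left(- 33 \left(-5 + 4\right) + 325\right) 43 = \left(\left(-33\right) \left(-1\right) + 325\right) 43 = \left(33 + 325\right) 43 = 358 \cdot 43 = 15394$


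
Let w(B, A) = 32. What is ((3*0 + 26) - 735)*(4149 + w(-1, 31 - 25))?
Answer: -2964329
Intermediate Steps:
((3*0 + 26) - 735)*(4149 + w(-1, 31 - 25)) = ((3*0 + 26) - 735)*(4149 + 32) = ((0 + 26) - 735)*4181 = (26 - 735)*4181 = -709*4181 = -2964329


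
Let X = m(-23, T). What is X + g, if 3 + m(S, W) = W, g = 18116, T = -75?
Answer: 18038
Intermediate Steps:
m(S, W) = -3 + W
X = -78 (X = -3 - 75 = -78)
X + g = -78 + 18116 = 18038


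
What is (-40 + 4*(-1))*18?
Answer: -792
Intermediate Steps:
(-40 + 4*(-1))*18 = (-40 - 4)*18 = -44*18 = -792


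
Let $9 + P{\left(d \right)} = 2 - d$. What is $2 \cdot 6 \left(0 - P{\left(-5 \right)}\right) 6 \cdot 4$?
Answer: $576$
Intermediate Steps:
$P{\left(d \right)} = -7 - d$ ($P{\left(d \right)} = -9 - \left(-2 + d\right) = -7 - d$)
$2 \cdot 6 \left(0 - P{\left(-5 \right)}\right) 6 \cdot 4 = 2 \cdot 6 \left(0 - \left(-7 - -5\right)\right) 6 \cdot 4 = 2 \cdot 6 \left(0 - \left(-7 + 5\right)\right) 6 \cdot 4 = 2 \cdot 6 \left(0 - -2\right) 6 \cdot 4 = 2 \cdot 6 \left(0 + 2\right) 6 \cdot 4 = 2 \cdot 6 \cdot 2 \cdot 6 \cdot 4 = 2 \cdot 12 \cdot 6 \cdot 4 = 2 \cdot 72 \cdot 4 = 144 \cdot 4 = 576$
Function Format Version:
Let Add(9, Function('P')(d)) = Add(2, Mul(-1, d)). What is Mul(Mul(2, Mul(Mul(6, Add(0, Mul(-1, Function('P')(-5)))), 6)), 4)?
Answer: 576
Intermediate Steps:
Function('P')(d) = Add(-7, Mul(-1, d)) (Function('P')(d) = Add(-9, Add(2, Mul(-1, d))) = Add(-7, Mul(-1, d)))
Mul(Mul(2, Mul(Mul(6, Add(0, Mul(-1, Function('P')(-5)))), 6)), 4) = Mul(Mul(2, Mul(Mul(6, Add(0, Mul(-1, Add(-7, Mul(-1, -5))))), 6)), 4) = Mul(Mul(2, Mul(Mul(6, Add(0, Mul(-1, Add(-7, 5)))), 6)), 4) = Mul(Mul(2, Mul(Mul(6, Add(0, Mul(-1, -2))), 6)), 4) = Mul(Mul(2, Mul(Mul(6, Add(0, 2)), 6)), 4) = Mul(Mul(2, Mul(Mul(6, 2), 6)), 4) = Mul(Mul(2, Mul(12, 6)), 4) = Mul(Mul(2, 72), 4) = Mul(144, 4) = 576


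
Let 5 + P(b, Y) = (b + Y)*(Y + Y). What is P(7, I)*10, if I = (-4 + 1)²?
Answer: 2830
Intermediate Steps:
I = 9 (I = (-3)² = 9)
P(b, Y) = -5 + 2*Y*(Y + b) (P(b, Y) = -5 + (b + Y)*(Y + Y) = -5 + (Y + b)*(2*Y) = -5 + 2*Y*(Y + b))
P(7, I)*10 = (-5 + 2*9² + 2*9*7)*10 = (-5 + 2*81 + 126)*10 = (-5 + 162 + 126)*10 = 283*10 = 2830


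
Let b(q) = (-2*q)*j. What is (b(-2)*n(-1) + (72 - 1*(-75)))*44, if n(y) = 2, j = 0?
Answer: 6468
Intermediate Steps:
b(q) = 0 (b(q) = -2*q*0 = 0)
(b(-2)*n(-1) + (72 - 1*(-75)))*44 = (0*2 + (72 - 1*(-75)))*44 = (0 + (72 + 75))*44 = (0 + 147)*44 = 147*44 = 6468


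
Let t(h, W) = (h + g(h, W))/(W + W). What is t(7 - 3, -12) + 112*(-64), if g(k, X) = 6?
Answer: -86021/12 ≈ -7168.4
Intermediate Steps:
t(h, W) = (6 + h)/(2*W) (t(h, W) = (h + 6)/(W + W) = (6 + h)/((2*W)) = (6 + h)*(1/(2*W)) = (6 + h)/(2*W))
t(7 - 3, -12) + 112*(-64) = (½)*(6 + (7 - 3))/(-12) + 112*(-64) = (½)*(-1/12)*(6 + 4) - 7168 = (½)*(-1/12)*10 - 7168 = -5/12 - 7168 = -86021/12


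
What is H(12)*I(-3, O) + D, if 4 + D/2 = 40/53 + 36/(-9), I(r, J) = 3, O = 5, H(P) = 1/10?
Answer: -7521/530 ≈ -14.191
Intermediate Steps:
H(P) = 1/10
D = -768/53 (D = -8 + 2*(40/53 + 36/(-9)) = -8 + 2*(40*(1/53) + 36*(-1/9)) = -8 + 2*(40/53 - 4) = -8 + 2*(-172/53) = -8 - 344/53 = -768/53 ≈ -14.491)
H(12)*I(-3, O) + D = (1/10)*3 - 768/53 = 3/10 - 768/53 = -7521/530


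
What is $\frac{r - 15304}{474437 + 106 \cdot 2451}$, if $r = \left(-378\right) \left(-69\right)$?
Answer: $\frac{10778}{734243} \approx 0.014679$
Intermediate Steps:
$r = 26082$
$\frac{r - 15304}{474437 + 106 \cdot 2451} = \frac{26082 - 15304}{474437 + 106 \cdot 2451} = \frac{10778}{474437 + 259806} = \frac{10778}{734243}$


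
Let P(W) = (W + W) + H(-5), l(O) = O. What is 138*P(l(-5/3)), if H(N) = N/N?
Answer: -322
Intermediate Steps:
H(N) = 1
P(W) = 1 + 2*W (P(W) = (W + W) + 1 = 2*W + 1 = 1 + 2*W)
138*P(l(-5/3)) = 138*(1 + 2*(-5/3)) = 138*(1 - 10/3) = 138*(-7/3) = -322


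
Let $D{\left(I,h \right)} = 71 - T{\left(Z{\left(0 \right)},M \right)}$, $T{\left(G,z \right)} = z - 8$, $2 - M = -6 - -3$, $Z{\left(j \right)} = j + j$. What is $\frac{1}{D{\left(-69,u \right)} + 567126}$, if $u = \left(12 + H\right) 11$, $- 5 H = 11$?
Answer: $\frac{1}{567200} \approx 1.763 \cdot 10^{-6}$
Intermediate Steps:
$Z{\left(j \right)} = 2 j$
$M = 5$ ($M = 2 - \left(-6 - -3\right) = 2 - \left(-6 + 3\right) = 2 - -3 = 2 + 3 = 5$)
$H = - \frac{11}{5}$ ($H = \left(- \frac{1}{5}\right) 11 = - \frac{11}{5} \approx -2.2$)
$T{\left(G,z \right)} = -8 + z$ ($T{\left(G,z \right)} = z - 8 = -8 + z$)
$u = \frac{539}{5}$ ($u = \left(12 - \frac{11}{5}\right) 11 = \frac{49}{5} \cdot 11 = \frac{539}{5} \approx 107.8$)
$D{\left(I,h \right)} = 74$ ($D{\left(I,h \right)} = 71 - \left(-8 + 5\right) = 71 - -3 = 71 + 3 = 74$)
$\frac{1}{D{\left(-69,u \right)} + 567126} = \frac{1}{74 + 567126} = \frac{1}{567200}$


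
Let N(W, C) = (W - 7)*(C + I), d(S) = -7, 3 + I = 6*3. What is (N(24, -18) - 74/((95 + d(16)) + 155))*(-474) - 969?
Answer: 1891297/81 ≈ 23349.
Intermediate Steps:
I = 15 (I = -3 + 6*3 = -3 + 18 = 15)
N(W, C) = (-7 + W)*(15 + C) (N(W, C) = (W - 7)*(C + 15) = (-7 + W)*(15 + C))
(N(24, -18) - 74/((95 + d(16)) + 155))*(-474) - 969 = ((-105 - 7*(-18) + 15*24 - 18*24) - 74/((95 - 7) + 155))*(-474) - 969 = ((-105 + 126 + 360 - 432) - 74/(88 + 155))*(-474) - 969 = (-51 - 74/243)*(-474) - 969 = -12467/243*(-474) - 969 = 1969786/81 - 969 = 1891297/81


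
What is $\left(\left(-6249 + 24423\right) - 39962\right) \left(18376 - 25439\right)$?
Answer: $153888644$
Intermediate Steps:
$\left(\left(-6249 + 24423\right) - 39962\right) \left(18376 - 25439\right) = \left(18174 - 39962\right) \left(-7063\right) = \left(-21788\right) \left(-7063\right) = 153888644$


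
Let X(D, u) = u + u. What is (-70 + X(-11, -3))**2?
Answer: 5776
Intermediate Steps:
X(D, u) = 2*u
(-70 + X(-11, -3))**2 = (-70 + 2*(-3))**2 = (-70 - 6)**2 = (-76)**2 = 5776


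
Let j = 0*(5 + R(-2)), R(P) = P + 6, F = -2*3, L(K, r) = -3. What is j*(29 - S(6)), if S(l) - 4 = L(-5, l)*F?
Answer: 0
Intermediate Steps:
F = -6
R(P) = 6 + P
S(l) = 22 (S(l) = 4 - 3*(-6) = 4 + 18 = 22)
j = 0 (j = 0*(5 + (6 - 2)) = 0*(5 + 4) = 0*9 = 0)
j*(29 - S(6)) = 0*(29 - 1*22) = 0*(29 - 22) = 0*7 = 0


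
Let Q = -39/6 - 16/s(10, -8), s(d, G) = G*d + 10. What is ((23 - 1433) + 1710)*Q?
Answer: -13170/7 ≈ -1881.4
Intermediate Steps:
s(d, G) = 10 + G*d
Q = -439/70 (Q = -39/6 - 16/(10 - 8*10) = -39*1/6 - 16/(10 - 80) = -13/2 - 16/(-70) = -13/2 - 16*(-1/70) = -13/2 + 8/35 = -439/70 ≈ -6.2714)
((23 - 1433) + 1710)*Q = ((23 - 1433) + 1710)*(-439/70) = (-1410 + 1710)*(-439/70) = 300*(-439/70) = -13170/7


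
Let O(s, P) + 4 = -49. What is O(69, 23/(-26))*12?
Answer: -636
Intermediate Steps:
O(s, P) = -53 (O(s, P) = -4 - 49 = -53)
O(69, 23/(-26))*12 = -53*12 = -636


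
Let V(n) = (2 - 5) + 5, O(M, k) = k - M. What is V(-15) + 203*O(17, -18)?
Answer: -7103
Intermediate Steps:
V(n) = 2 (V(n) = -3 + 5 = 2)
V(-15) + 203*O(17, -18) = 2 + 203*(-18 - 1*17) = 2 + 203*(-18 - 17) = 2 + 203*(-35) = 2 - 7105 = -7103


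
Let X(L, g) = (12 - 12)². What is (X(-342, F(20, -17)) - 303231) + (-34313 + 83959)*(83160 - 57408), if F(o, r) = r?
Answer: 1278180561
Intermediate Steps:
X(L, g) = 0 (X(L, g) = 0² = 0)
(X(-342, F(20, -17)) - 303231) + (-34313 + 83959)*(83160 - 57408) = (0 - 303231) + (-34313 + 83959)*(83160 - 57408) = -303231 + 49646*25752 = -303231 + 1278483792 = 1278180561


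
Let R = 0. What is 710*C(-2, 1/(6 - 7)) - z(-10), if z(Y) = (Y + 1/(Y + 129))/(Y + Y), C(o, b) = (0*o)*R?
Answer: -1189/2380 ≈ -0.49958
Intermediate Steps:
C(o, b) = 0 (C(o, b) = (0*o)*0 = 0*0 = 0)
z(Y) = (Y + 1/(129 + Y))/(2*Y) (z(Y) = (Y + 1/(129 + Y))/((2*Y)) = (Y + 1/(129 + Y))*(1/(2*Y)) = (Y + 1/(129 + Y))/(2*Y))
710*C(-2, 1/(6 - 7)) - z(-10) = 710*0 - (1 + (-10)**2 + 129*(-10))/(2*(-10)*(129 - 10)) = 0 - (-1)*(1 + 100 - 1290)/(2*10*119) = 0 - (-1)*(-1189)/(2*10*119) = 0 - 1*1189/2380 = 0 - 1189/2380 = -1189/2380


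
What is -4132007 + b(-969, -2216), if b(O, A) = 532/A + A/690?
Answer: -789751157627/191130 ≈ -4.1320e+6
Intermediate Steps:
b(O, A) = 532/A + A/690 (b(O, A) = 532/A + A*(1/690) = 532/A + A/690)
-4132007 + b(-969, -2216) = -4132007 + (532/(-2216) + (1/690)*(-2216)) = -4132007 + (532*(-1/2216) - 1108/345) = -4132007 + (-133/554 - 1108/345) = -4132007 - 659717/191130 = -789751157627/191130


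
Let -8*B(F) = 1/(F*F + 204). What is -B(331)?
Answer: 1/878120 ≈ 1.1388e-6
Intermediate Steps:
B(F) = -1/(8*(204 + F²)) (B(F) = -1/(8*(F*F + 204)) = -1/(8*(F² + 204)) = -1/(8*(204 + F²)))
-B(331) = -(-1)/(1632 + 8*331²) = -(-1)/(1632 + 8*109561) = -(-1)/(1632 + 876488) = -(-1)/878120 = -1*(-1/878120) = 1/878120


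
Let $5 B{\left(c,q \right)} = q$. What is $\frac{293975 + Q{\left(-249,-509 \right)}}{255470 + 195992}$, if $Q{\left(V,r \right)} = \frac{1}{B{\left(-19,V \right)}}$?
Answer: $\frac{36599885}{56207019} \approx 0.65116$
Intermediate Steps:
$B{\left(c,q \right)} = \frac{q}{5}$
$Q{\left(V,r \right)} = \frac{5}{V}$ ($Q{\left(V,r \right)} = \frac{1}{\frac{1}{5} V} = \frac{5}{V}$)
$\frac{293975 + Q{\left(-249,-509 \right)}}{255470 + 195992} = \frac{293975 + \frac{5}{-249}}{255470 + 195992} = \frac{293975 + 5 \left(- \frac{1}{249}\right)}{451462} = \left(293975 - \frac{5}{249}\right) \frac{1}{451462} = \frac{73199770}{249} \cdot \frac{1}{451462} = \frac{36599885}{56207019}$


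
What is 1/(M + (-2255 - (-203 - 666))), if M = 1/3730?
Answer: -3730/5169779 ≈ -0.00072150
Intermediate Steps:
M = 1/3730 ≈ 0.00026810
1/(M + (-2255 - (-203 - 666))) = 1/(1/3730 + (-2255 - (-203 - 666))) = 1/(1/3730 + (-2255 - 1*(-869))) = 1/(1/3730 + (-2255 + 869)) = 1/(1/3730 - 1386) = 1/(-5169779/3730) = -3730/5169779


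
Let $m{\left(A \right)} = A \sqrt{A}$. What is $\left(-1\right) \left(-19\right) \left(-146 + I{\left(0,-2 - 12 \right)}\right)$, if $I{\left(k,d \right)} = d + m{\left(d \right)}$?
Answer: $-3040 - 266 i \sqrt{14} \approx -3040.0 - 995.28 i$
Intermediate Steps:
$m{\left(A \right)} = A^{\frac{3}{2}}$
$I{\left(k,d \right)} = d + d^{\frac{3}{2}}$
$\left(-1\right) \left(-19\right) \left(-146 + I{\left(0,-2 - 12 \right)}\right) = \left(-1\right) \left(-19\right) \left(-146 + \left(\left(-2 - 12\right) + \left(-2 - 12\right)^{\frac{3}{2}}\right)\right) = 19 \left(-146 + \left(\left(-2 - 12\right) + \left(-2 - 12\right)^{\frac{3}{2}}\right)\right) = 19 \left(-146 - \left(14 - \left(-14\right)^{\frac{3}{2}}\right)\right) = 19 \left(-146 - \left(14 + 14 i \sqrt{14}\right)\right) = 19 \left(-160 - 14 i \sqrt{14}\right) = -3040 - 266 i \sqrt{14}$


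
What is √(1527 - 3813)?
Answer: 3*I*√254 ≈ 47.812*I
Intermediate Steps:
√(1527 - 3813) = √(-2286) = 3*I*√254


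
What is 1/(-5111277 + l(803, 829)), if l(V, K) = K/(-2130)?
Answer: -2130/10887020839 ≈ -1.9565e-7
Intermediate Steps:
l(V, K) = -K/2130 (l(V, K) = K*(-1/2130) = -K/2130)
1/(-5111277 + l(803, 829)) = 1/(-5111277 - 1/2130*829) = 1/(-5111277 - 829/2130) = 1/(-10887020839/2130) = -2130/10887020839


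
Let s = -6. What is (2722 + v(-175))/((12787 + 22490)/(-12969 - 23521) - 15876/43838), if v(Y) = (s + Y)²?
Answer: -28380165991730/1062894183 ≈ -26701.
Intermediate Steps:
v(Y) = (-6 + Y)²
(2722 + v(-175))/((12787 + 22490)/(-12969 - 23521) - 15876/43838) = (2722 + (-6 - 175)²)/((12787 + 22490)/(-12969 - 23521) - 15876/43838) = (2722 + (-181)²)/(35277/(-36490) - 15876*1/43838) = (2722 + 32761)/(35277*(-1/36490) - 7938/21919) = 35483/(-35277/36490 - 7938/21919) = 35483/(-1062894183/799824310) = 35483*(-799824310/1062894183) = -28380165991730/1062894183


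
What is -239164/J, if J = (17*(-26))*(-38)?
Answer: -59791/4199 ≈ -14.239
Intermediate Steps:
J = 16796 (J = -442*(-38) = 16796)
-239164/J = -239164/16796 = -239164*1/16796 = -59791/4199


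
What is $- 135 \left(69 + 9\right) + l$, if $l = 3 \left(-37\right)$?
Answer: $-10641$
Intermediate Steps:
$l = -111$
$- 135 \left(69 + 9\right) + l = - 135 \left(69 + 9\right) - 111 = \left(-135\right) 78 - 111 = -10530 - 111 = -10641$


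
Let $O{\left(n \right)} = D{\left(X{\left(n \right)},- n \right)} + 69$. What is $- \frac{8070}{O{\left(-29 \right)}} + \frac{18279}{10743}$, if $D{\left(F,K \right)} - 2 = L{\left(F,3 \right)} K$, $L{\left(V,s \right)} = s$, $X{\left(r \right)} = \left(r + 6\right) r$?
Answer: $- \frac{13967988}{282899} \approx -49.374$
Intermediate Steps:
$X{\left(r \right)} = r \left(6 + r\right)$ ($X{\left(r \right)} = \left(6 + r\right) r = r \left(6 + r\right)$)
$D{\left(F,K \right)} = 2 + 3 K$
$O{\left(n \right)} = 71 - 3 n$ ($O{\left(n \right)} = \left(2 + 3 \left(- n\right)\right) + 69 = \left(2 - 3 n\right) + 69 = 71 - 3 n$)
$- \frac{8070}{O{\left(-29 \right)}} + \frac{18279}{10743} = - \frac{8070}{71 - -87} + \frac{18279}{10743} = - \frac{8070}{71 + 87} + 18279 \cdot \frac{1}{10743} = - \frac{8070}{158} + \frac{6093}{3581} = \left(-8070\right) \frac{1}{158} + \frac{6093}{3581} = - \frac{4035}{79} + \frac{6093}{3581} = - \frac{13967988}{282899}$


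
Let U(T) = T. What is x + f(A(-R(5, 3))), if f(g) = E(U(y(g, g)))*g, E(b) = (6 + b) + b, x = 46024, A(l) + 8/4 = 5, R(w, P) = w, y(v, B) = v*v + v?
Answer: 46114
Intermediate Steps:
y(v, B) = v + v² (y(v, B) = v² + v = v + v²)
A(l) = 3 (A(l) = -2 + 5 = 3)
E(b) = 6 + 2*b
f(g) = g*(6 + 2*g*(1 + g)) (f(g) = (6 + 2*(g*(1 + g)))*g = (6 + 2*g*(1 + g))*g = g*(6 + 2*g*(1 + g)))
x + f(A(-R(5, 3))) = 46024 + 2*3*(3 + 3*(1 + 3)) = 46024 + 2*3*(3 + 3*4) = 46024 + 2*3*(3 + 12) = 46024 + 2*3*15 = 46024 + 90 = 46114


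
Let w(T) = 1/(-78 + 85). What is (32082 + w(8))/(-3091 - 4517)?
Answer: -224575/53256 ≈ -4.2169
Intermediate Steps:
w(T) = ⅐ (w(T) = 1/7 = ⅐)
(32082 + w(8))/(-3091 - 4517) = (32082 + ⅐)/(-3091 - 4517) = (224575/7)/(-7608) = (224575/7)*(-1/7608) = -224575/53256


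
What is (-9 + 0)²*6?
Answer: 486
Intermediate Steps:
(-9 + 0)²*6 = (-9)²*6 = 81*6 = 486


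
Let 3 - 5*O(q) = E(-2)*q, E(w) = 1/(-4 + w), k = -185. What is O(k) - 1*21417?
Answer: -642677/30 ≈ -21423.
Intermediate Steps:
O(q) = ⅗ + q/30 (O(q) = ⅗ - q/(5*(-4 - 2)) = ⅗ - q/(5*(-6)) = ⅗ - (-1)*q/30 = ⅗ + q/30)
O(k) - 1*21417 = (⅗ + (1/30)*(-185)) - 1*21417 = (⅗ - 37/6) - 21417 = -167/30 - 21417 = -642677/30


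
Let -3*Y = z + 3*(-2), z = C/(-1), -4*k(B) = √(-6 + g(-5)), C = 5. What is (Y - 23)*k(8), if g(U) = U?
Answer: 29*I*√11/6 ≈ 16.03*I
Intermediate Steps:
k(B) = -I*√11/4 (k(B) = -√(-6 - 5)/4 = -I*√11/4)
z = -5 (z = 5/(-1) = 5*(-1) = -5)
Y = 11/3 (Y = -(-5 + 3*(-2))/3 = -(-5 - 6)/3 = -⅓*(-11) = 11/3 ≈ 3.6667)
(Y - 23)*k(8) = (11/3 - 23)*(-I*√11/4) = -(-29)*I*√11/6 = 29*I*√11/6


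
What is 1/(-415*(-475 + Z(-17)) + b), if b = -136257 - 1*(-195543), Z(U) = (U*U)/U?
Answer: 1/263466 ≈ 3.7956e-6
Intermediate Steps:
Z(U) = U (Z(U) = U²/U = U)
b = 59286 (b = -136257 + 195543 = 59286)
1/(-415*(-475 + Z(-17)) + b) = 1/(-415*(-475 - 17) + 59286) = 1/(-415*(-492) + 59286) = 1/(204180 + 59286) = 1/263466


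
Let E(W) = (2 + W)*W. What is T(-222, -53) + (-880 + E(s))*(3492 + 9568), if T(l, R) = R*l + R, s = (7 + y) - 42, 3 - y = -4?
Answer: -1973407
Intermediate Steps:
y = 7 (y = 3 - 1*(-4) = 3 + 4 = 7)
s = -28 (s = (7 + 7) - 42 = 14 - 42 = -28)
E(W) = W*(2 + W)
T(l, R) = R + R*l
T(-222, -53) + (-880 + E(s))*(3492 + 9568) = -53*(1 - 222) + (-880 - 28*(2 - 28))*(3492 + 9568) = -53*(-221) + (-880 - 28*(-26))*13060 = 11713 + (-880 + 728)*13060 = 11713 - 152*13060 = 11713 - 1985120 = -1973407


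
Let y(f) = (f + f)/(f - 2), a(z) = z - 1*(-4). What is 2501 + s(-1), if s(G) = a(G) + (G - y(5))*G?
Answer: 7525/3 ≈ 2508.3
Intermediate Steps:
a(z) = 4 + z (a(z) = z + 4 = 4 + z)
y(f) = 2*f/(-2 + f) (y(f) = (2*f)/(-2 + f) = 2*f/(-2 + f))
s(G) = 4 + G + G*(-10/3 + G) (s(G) = (4 + G) + (G - 2*5/(-2 + 5))*G = (4 + G) + (G - 2*5/3)*G = (4 + G) + (G - 1*10/3)*G = (4 + G) + (G - 10/3)*G = (4 + G) + (-10/3 + G)*G = (4 + G) + G*(-10/3 + G) = 4 + G + G*(-10/3 + G))
2501 + s(-1) = 2501 + (4 + (-1)² - 7/3*(-1)) = 2501 + (4 + 1 + 7/3) = 2501 + 22/3 = 7525/3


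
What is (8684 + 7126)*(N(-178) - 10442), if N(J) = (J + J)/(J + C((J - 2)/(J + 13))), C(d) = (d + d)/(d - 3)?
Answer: -34496829760/209 ≈ -1.6506e+8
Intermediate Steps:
C(d) = 2*d/(-3 + d) (C(d) = (2*d)/(-3 + d) = 2*d/(-3 + d))
N(J) = 2*J/(J + 2*(-2 + J)/((-3 + (-2 + J)/(13 + J))*(13 + J))) (N(J) = (J + J)/(J + 2*((J - 2)/(J + 13))/(-3 + (J - 2)/(J + 13))) = (2*J)/(J + 2*((-2 + J)/(13 + J))/(-3 + (-2 + J)/(13 + J))) = (2*J)/(J + 2*(-2 + J)/((-3 + (-2 + J)/(13 + J))*(13 + J))) = 2*J/(J + 2*(-2 + J)/((-3 + (-2 + J)/(13 + J))*(13 + J))))
(8684 + 7126)*(N(-178) - 10442) = (8684 + 7126)*(2*(-178)*(41 + 2*(-178))/(4 + 2*(-178)**2 + 39*(-178)) - 10442) = 15810*(2*(-178)*(41 - 356)/(4 + 2*31684 - 6942) - 10442) = 15810*(2*(-178)*(-315)/(4 + 63368 - 6942) - 10442) = 15810*(2*(-178)*(-315)/56430 - 10442) = 15810*(2*(-178)*(1/56430)*(-315) - 10442) = 15810*(1246/627 - 10442) = 15810*(-6545888/627) = -34496829760/209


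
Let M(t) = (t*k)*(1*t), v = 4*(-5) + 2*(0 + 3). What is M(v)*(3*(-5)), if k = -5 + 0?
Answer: 14700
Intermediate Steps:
v = -14 (v = -20 + 2*3 = -20 + 6 = -14)
k = -5
M(t) = -5*t² (M(t) = (t*(-5))*(1*t) = (-5*t)*t = -5*t²)
M(v)*(3*(-5)) = (-5*(-14)²)*(3*(-5)) = -5*196*(-15) = -980*(-15) = 14700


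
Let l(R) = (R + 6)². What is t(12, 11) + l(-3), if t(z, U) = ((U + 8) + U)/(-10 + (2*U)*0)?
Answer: 6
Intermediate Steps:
l(R) = (6 + R)²
t(z, U) = -⅘ - U/5 (t(z, U) = ((8 + U) + U)/(-10 + 0) = (8 + 2*U)/(-10) = (8 + 2*U)*(-⅒) = -⅘ - U/5)
t(12, 11) + l(-3) = (-⅘ - ⅕*11) + (6 - 3)² = (-⅘ - 11/5) + 3² = -3 + 9 = 6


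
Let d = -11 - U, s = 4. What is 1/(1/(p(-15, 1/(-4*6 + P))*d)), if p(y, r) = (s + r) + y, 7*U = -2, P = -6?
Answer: 1655/14 ≈ 118.21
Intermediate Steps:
U = -2/7 (U = (1/7)*(-2) = -2/7 ≈ -0.28571)
p(y, r) = 4 + r + y (p(y, r) = (4 + r) + y = 4 + r + y)
d = -75/7 (d = -11 - 1*(-2/7) = -11 + 2/7 = -75/7 ≈ -10.714)
1/(1/(p(-15, 1/(-4*6 + P))*d)) = 1/(1/((4 + 1/(-4*6 - 6) - 15)*(-75/7))) = 1/(1/((4 + 1/(-24 - 6) - 15)*(-75/7))) = 1/(1/((4 + 1/(-30) - 15)*(-75/7))) = 1/(1/((4 - 1/30 - 15)*(-75/7))) = 1/(1/(-331/30*(-75/7))) = 1/(1/(1655/14)) = 1/(14/1655) = 1655/14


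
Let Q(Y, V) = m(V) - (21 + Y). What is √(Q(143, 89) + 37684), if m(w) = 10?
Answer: 3*√4170 ≈ 193.73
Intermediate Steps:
Q(Y, V) = -11 - Y (Q(Y, V) = 10 - (21 + Y) = 10 + (-21 - Y) = -11 - Y)
√(Q(143, 89) + 37684) = √((-11 - 1*143) + 37684) = √((-11 - 143) + 37684) = √(-154 + 37684) = √37530 = 3*√4170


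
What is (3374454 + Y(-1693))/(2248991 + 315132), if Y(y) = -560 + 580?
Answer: 3374474/2564123 ≈ 1.3160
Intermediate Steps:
Y(y) = 20
(3374454 + Y(-1693))/(2248991 + 315132) = (3374454 + 20)/(2248991 + 315132) = 3374474/2564123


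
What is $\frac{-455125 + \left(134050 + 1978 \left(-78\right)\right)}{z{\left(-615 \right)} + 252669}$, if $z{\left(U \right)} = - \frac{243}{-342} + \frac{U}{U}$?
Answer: $- \frac{18063642}{9601487} \approx -1.8813$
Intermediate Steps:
$z{\left(U \right)} = \frac{65}{38}$ ($z{\left(U \right)} = \left(-243\right) \left(- \frac{1}{342}\right) + 1 = \frac{27}{38} + 1 = \frac{65}{38}$)
$\frac{-455125 + \left(134050 + 1978 \left(-78\right)\right)}{z{\left(-615 \right)} + 252669} = \frac{-455125 + \left(134050 + 1978 \left(-78\right)\right)}{\frac{65}{38} + 252669} = \frac{-455125 + \left(134050 - 154284\right)}{\frac{9601487}{38}} = \left(-455125 - 20234\right) \frac{38}{9601487} = \left(-475359\right) \frac{38}{9601487} = - \frac{18063642}{9601487}$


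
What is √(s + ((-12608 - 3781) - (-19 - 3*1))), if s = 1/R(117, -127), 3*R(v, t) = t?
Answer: 2*I*√65995931/127 ≈ 127.93*I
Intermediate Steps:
R(v, t) = t/3
s = -3/127 (s = 1/((⅓)*(-127)) = 1/(-127/3) = -3/127 ≈ -0.023622)
√(s + ((-12608 - 3781) - (-19 - 3*1))) = √(-3/127 + ((-12608 - 3781) - (-19 - 3*1))) = √(-3/127 + (-16389 - (-19 - 3))) = √(-3/127 + (-16389 - 1*(-22))) = √(-3/127 + (-16389 + 22)) = √(-3/127 - 16367) = √(-2078612/127) = 2*I*√65995931/127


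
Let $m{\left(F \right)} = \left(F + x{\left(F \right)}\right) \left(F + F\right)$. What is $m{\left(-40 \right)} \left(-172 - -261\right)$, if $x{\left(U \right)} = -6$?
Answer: $327520$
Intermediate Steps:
$m{\left(F \right)} = 2 F \left(-6 + F\right)$ ($m{\left(F \right)} = \left(F - 6\right) \left(F + F\right) = \left(-6 + F\right) 2 F = 2 F \left(-6 + F\right)$)
$m{\left(-40 \right)} \left(-172 - -261\right) = 2 \left(-40\right) \left(-6 - 40\right) \left(-172 - -261\right) = 2 \left(-40\right) \left(-46\right) \left(-172 + 261\right) = 3680 \cdot 89 = 327520$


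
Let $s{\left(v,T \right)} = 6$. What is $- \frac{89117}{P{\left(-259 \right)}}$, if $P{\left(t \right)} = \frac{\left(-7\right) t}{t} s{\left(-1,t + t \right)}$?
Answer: $\frac{12731}{6} \approx 2121.8$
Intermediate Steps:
$P{\left(t \right)} = -42$ ($P{\left(t \right)} = \frac{\left(-7\right) t}{t} 6 = \left(-7\right) 6 = -42$)
$- \frac{89117}{P{\left(-259 \right)}} = - \frac{89117}{-42} = \left(-89117\right) \left(- \frac{1}{42}\right) = \frac{12731}{6}$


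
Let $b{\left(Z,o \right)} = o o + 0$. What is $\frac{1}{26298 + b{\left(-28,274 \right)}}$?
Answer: $\frac{1}{101374} \approx 9.8645 \cdot 10^{-6}$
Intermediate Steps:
$b{\left(Z,o \right)} = o^{2}$ ($b{\left(Z,o \right)} = o^{2} + 0 = o^{2}$)
$\frac{1}{26298 + b{\left(-28,274 \right)}} = \frac{1}{26298 + 274^{2}} = \frac{1}{26298 + 75076} = \frac{1}{101374}$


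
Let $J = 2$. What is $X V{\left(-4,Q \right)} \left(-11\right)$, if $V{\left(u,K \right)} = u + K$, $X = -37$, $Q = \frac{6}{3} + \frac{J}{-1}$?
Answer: $-1628$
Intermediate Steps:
$Q = 0$ ($Q = \frac{6}{3} + \frac{2}{-1} = 6 \cdot \frac{1}{3} + 2 \left(-1\right) = 2 - 2 = 0$)
$V{\left(u,K \right)} = K + u$
$X V{\left(-4,Q \right)} \left(-11\right) = - 37 \left(0 - 4\right) \left(-11\right) = \left(-37\right) \left(-4\right) \left(-11\right) = 148 \left(-11\right) = -1628$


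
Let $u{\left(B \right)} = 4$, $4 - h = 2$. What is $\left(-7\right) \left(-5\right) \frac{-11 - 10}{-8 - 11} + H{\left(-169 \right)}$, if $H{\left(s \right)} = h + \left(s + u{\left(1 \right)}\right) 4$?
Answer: $- \frac{11767}{19} \approx -619.32$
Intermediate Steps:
$h = 2$ ($h = 4 - 2 = 2$)
$H{\left(s \right)} = 18 + 4 s$ ($H{\left(s \right)} = 2 + \left(s + 4\right) 4 = 2 + \left(4 + s\right) 4 = 2 + \left(16 + 4 s\right) = 18 + 4 s$)
$\left(-7\right) \left(-5\right) \frac{-11 - 10}{-8 - 11} + H{\left(-169 \right)} = \left(-7\right) \left(-5\right) \frac{-11 - 10}{-8 - 11} + \left(18 + 4 \left(-169\right)\right) = 35 \left(- \frac{21}{-19}\right) + \left(18 - 676\right) = 35 \left(\left(-21\right) \left(- \frac{1}{19}\right)\right) - 658 = 35 \cdot \frac{21}{19} - 658 = \frac{735}{19} - 658 = - \frac{11767}{19}$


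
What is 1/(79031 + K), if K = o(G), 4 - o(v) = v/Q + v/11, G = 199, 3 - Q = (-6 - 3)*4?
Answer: 429/33896065 ≈ 1.2656e-5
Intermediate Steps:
Q = 39 (Q = 3 - (-6 - 3)*4 = 3 - (-9)*4 = 3 - 1*(-36) = 3 + 36 = 39)
o(v) = 4 - 50*v/429 (o(v) = 4 - (v/39 + v/11) = 4 - 50*v/429)
K = -8234/429 (K = 4 - 50/429*199 = 4 - 9950/429 = -8234/429 ≈ -19.193)
1/(79031 + K) = 1/(79031 - 8234/429) = 1/(33896065/429) = 429/33896065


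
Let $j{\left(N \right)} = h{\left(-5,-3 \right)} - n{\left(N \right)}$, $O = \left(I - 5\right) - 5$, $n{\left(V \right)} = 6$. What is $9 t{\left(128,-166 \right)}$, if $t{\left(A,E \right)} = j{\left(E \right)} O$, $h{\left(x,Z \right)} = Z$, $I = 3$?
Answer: $567$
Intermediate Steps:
$O = -7$ ($O = \left(3 - 5\right) - 5 = -2 - 5 = -7$)
$j{\left(N \right)} = -9$ ($j{\left(N \right)} = -3 - 6 = -9$)
$t{\left(A,E \right)} = 63$ ($t{\left(A,E \right)} = \left(-9\right) \left(-7\right) = 63$)
$9 t{\left(128,-166 \right)} = 9 \cdot 63 = 567$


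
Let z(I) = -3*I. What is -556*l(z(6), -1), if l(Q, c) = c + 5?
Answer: -2224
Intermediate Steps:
l(Q, c) = 5 + c
-556*l(z(6), -1) = -556*(5 - 1) = -556*4 = -2224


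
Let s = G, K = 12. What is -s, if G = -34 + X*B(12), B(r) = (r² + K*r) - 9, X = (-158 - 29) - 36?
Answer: 62251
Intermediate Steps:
X = -223 (X = -187 - 36 = -223)
B(r) = -9 + r² + 12*r (B(r) = (r² + 12*r) - 9 = -9 + r² + 12*r)
G = -62251 (G = -34 - 223*(-9 + 12² + 12*12) = -34 - 223*(-9 + 144 + 144) = -34 - 223*279 = -34 - 62217 = -62251)
s = -62251
-s = -1*(-62251) = 62251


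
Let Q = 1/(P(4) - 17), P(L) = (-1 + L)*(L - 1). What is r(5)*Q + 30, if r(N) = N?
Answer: 235/8 ≈ 29.375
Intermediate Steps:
P(L) = (-1 + L)**2 (P(L) = (-1 + L)*(-1 + L) = (-1 + L)**2)
Q = -1/8 (Q = 1/((-1 + 4)**2 - 17) = 1/(3**2 - 17) = 1/(9 - 17) = 1/(-8) = -1/8 ≈ -0.12500)
r(5)*Q + 30 = 5*(-1/8) + 30 = -5/8 + 30 = 235/8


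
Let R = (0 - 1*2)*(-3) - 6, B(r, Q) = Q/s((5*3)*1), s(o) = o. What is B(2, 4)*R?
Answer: 0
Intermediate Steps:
B(r, Q) = Q/15 (B(r, Q) = Q/(((5*3)*1)) = Q/((15*1)) = Q/15)
R = 0 (R = (0 - 2)*(-3) - 6 = -2*(-3) - 6 = 6 - 6 = 0)
B(2, 4)*R = ((1/15)*4)*0 = (4/15)*0 = 0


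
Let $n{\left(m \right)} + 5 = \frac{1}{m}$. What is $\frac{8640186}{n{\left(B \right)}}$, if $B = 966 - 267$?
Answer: $- \frac{3019745007}{1747} \approx -1.7285 \cdot 10^{6}$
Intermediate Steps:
$B = 699$ ($B = 966 - 267 = 699$)
$n{\left(m \right)} = -5 + \frac{1}{m}$
$\frac{8640186}{n{\left(B \right)}} = \frac{8640186}{-5 + \frac{1}{699}} = \frac{8640186}{- \frac{3494}{699}} = 8640186 \left(- \frac{699}{3494}\right) = - \frac{3019745007}{1747}$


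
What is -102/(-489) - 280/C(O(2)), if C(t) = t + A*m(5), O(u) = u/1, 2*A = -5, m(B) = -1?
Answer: -90974/1467 ≈ -62.014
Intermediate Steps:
A = -5/2 (A = (1/2)*(-5) = -5/2 ≈ -2.5000)
O(u) = u (O(u) = u*1 = u)
C(t) = 5/2 + t (C(t) = t - 5/2*(-1) = t + 5/2 = 5/2 + t)
-102/(-489) - 280/C(O(2)) = -102/(-489) - 280/(5/2 + 2) = -102*(-1/489) - 280/9/2 = 34/163 - 280*2/9 = 34/163 - 560/9 = -90974/1467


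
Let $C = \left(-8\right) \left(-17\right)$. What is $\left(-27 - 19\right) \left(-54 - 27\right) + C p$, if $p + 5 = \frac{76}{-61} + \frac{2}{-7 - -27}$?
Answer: $\frac{881498}{305} \approx 2890.2$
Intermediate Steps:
$C = 136$
$p = - \frac{3749}{610}$ ($p = -5 + \left(\frac{76}{-61} + \frac{2}{-7 - -27}\right) = -5 + \left(76 \left(- \frac{1}{61}\right) + \frac{2}{-7 + 27}\right) = -5 - \left(\frac{76}{61} - \frac{2}{20}\right) = -5 + \left(- \frac{76}{61} + 2 \cdot \frac{1}{20}\right) = -5 + \left(- \frac{76}{61} + \frac{1}{10}\right) = -5 - \frac{699}{610} = - \frac{3749}{610} \approx -6.1459$)
$\left(-27 - 19\right) \left(-54 - 27\right) + C p = \left(-27 - 19\right) \left(-54 - 27\right) + 136 \left(- \frac{3749}{610}\right) = \left(-46\right) \left(-81\right) - \frac{254932}{305} = 3726 - \frac{254932}{305} = \frac{881498}{305}$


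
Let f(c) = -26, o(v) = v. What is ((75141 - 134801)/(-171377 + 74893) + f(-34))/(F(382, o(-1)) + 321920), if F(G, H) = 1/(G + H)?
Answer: -233260011/2958477338041 ≈ -7.8845e-5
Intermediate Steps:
((75141 - 134801)/(-171377 + 74893) + f(-34))/(F(382, o(-1)) + 321920) = ((75141 - 134801)/(-171377 + 74893) - 26)/(1/(382 - 1) + 321920) = (-59660/(-96484) - 26)/(1/381 + 321920) = (-59660*(-1/96484) - 26)/(1/381 + 321920) = (14915/24121 - 26)/(122651521/381) = -612231/24121*381/122651521 = -233260011/2958477338041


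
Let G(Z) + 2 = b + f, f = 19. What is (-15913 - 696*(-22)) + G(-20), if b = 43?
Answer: -541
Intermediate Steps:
G(Z) = 60 (G(Z) = -2 + (43 + 19) = -2 + 62 = 60)
(-15913 - 696*(-22)) + G(-20) = (-15913 - 696*(-22)) + 60 = (-15913 + 15312) + 60 = -601 + 60 = -541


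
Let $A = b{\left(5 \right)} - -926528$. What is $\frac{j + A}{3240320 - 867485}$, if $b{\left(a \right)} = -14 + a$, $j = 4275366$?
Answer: $\frac{1040377}{474567} \approx 2.1923$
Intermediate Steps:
$A = 926519$ ($A = \left(-14 + 5\right) - -926528 = -9 + 926528 = 926519$)
$\frac{j + A}{3240320 - 867485} = \frac{4275366 + 926519}{3240320 - 867485} = \frac{5201885}{2372835} = 5201885 \cdot \frac{1}{2372835} = \frac{1040377}{474567}$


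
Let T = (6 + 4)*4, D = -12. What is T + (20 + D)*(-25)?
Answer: -160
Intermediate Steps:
T = 40 (T = 10*4 = 40)
T + (20 + D)*(-25) = 40 + (20 - 12)*(-25) = 40 + 8*(-25) = 40 - 200 = -160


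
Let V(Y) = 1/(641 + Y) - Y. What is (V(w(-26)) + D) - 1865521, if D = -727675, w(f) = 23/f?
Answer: -1122122203263/432718 ≈ -2.5932e+6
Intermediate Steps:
(V(w(-26)) + D) - 1865521 = ((1 - (23/(-26))**2 - 14743/(-26))/(641 + 23/(-26)) - 727675) - 1865521 = ((1 - (23*(-1/26))**2 - 14743*(-1)/26)/(641 + 23*(-1/26)) - 727675) - 1865521 = ((1 - (-23/26)**2 - 641*(-23/26))/(641 - 23/26) - 727675) - 1865521 = ((1 - 1*529/676 + 14743/26)/(16643/26) - 727675) - 1865521 = (26*(1 - 529/676 + 14743/26)/16643 - 727675) - 1865521 = ((26/16643)*(383465/676) - 727675) - 1865521 = (383465/432718 - 727675) - 1865521 = -314877687185/432718 - 1865521 = -1122122203263/432718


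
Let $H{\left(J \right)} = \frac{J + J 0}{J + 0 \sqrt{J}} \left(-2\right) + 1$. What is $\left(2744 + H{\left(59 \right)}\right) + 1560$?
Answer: $4303$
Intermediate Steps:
$H{\left(J \right)} = -1$ ($H{\left(J \right)} = \frac{J + 0}{J + 0} \left(-2\right) + 1 = \frac{J}{J} \left(-2\right) + 1 = 1 \left(-2\right) + 1 = -2 + 1 = -1$)
$\left(2744 + H{\left(59 \right)}\right) + 1560 = \left(2744 - 1\right) + 1560 = 2743 + 1560 = 4303$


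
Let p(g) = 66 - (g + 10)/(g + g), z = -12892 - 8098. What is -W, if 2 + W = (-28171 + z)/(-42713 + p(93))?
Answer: 6720944/7932445 ≈ 0.84727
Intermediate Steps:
z = -20990
p(g) = 66 - (10 + g)/(2*g)
W = -6720944/7932445 (W = -2 + (-28171 - 20990)/(-42713 + (131/2 - 5/93)) = -2 - 49161/(-42713 + (131/2 - 5*1/93)) = -2 - 49161/(-42713 + (131/2 - 5/93)) = -2 - 49161/(-42713 + 12173/186) = -2 - 49161/(-7932445/186) = -2 - 49161*(-186/7932445) = -2 + 9143946/7932445 = -6720944/7932445 ≈ -0.84727)
-W = -1*(-6720944/7932445) = 6720944/7932445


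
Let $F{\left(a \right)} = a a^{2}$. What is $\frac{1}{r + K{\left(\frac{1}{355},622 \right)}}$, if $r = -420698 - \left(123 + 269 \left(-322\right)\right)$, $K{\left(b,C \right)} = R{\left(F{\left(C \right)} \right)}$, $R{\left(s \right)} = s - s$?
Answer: $- \frac{1}{334203} \approx -2.9922 \cdot 10^{-6}$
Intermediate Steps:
$F{\left(a \right)} = a^{3}$
$R{\left(s \right)} = 0$
$K{\left(b,C \right)} = 0$
$r = -334203$ ($r = -420698 - \left(123 - 86618\right) = -420698 - -86495 = -420698 + 86495 = -334203$)
$\frac{1}{r + K{\left(\frac{1}{355},622 \right)}} = \frac{1}{-334203 + 0} = \frac{1}{-334203} = - \frac{1}{334203}$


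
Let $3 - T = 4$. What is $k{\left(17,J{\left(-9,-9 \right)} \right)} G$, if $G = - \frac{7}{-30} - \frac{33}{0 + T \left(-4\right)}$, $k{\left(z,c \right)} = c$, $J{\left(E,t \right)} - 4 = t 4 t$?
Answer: $- \frac{39442}{15} \approx -2629.5$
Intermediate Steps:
$T = -1$ ($T = 3 - 4 = -1$)
$J{\left(E,t \right)} = 4 + 4 t^{2}$ ($J{\left(E,t \right)} = 4 + t 4 t = 4 + 4 t t = 4 + 4 t^{2}$)
$G = - \frac{481}{60}$ ($G = - \frac{7}{-30} - \frac{33}{0 - -4} = \left(-7\right) \left(- \frac{1}{30}\right) - \frac{33}{0 + 4} = \frac{7}{30} - \frac{33}{4} = - \frac{481}{60} \approx -8.0167$)
$k{\left(17,J{\left(-9,-9 \right)} \right)} G = \left(4 + 4 \left(-9\right)^{2}\right) \left(- \frac{481}{60}\right) = \left(4 + 4 \cdot 81\right) \left(- \frac{481}{60}\right) = \left(4 + 324\right) \left(- \frac{481}{60}\right) = 328 \left(- \frac{481}{60}\right) = - \frac{39442}{15}$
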